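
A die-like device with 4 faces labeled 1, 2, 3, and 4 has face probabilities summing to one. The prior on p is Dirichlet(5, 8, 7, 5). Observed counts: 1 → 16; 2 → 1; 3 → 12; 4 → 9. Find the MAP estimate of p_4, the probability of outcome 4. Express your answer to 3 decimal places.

The posterior is Dirichlet(αᵢ + nᵢ) = Dirichlet(21, 9, 19, 14).
For a Dirichlet(a₁,…,a_K) with all aᵢ > 1, the mode has j-th component (aⱼ − 1)/(Σaᵢ − K).
Here Σaᵢ = 63 and K = 4, so p_4 = (14 − 1)/(63 − 4) = 13/59 ≈ 0.220.

MAP estimate: 0.220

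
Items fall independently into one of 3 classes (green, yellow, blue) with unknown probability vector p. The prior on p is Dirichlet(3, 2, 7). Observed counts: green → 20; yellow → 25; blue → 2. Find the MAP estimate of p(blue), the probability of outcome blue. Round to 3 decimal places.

The posterior is Dirichlet(αᵢ + nᵢ) = Dirichlet(23, 27, 9).
For a Dirichlet(a₁,…,a_K) with all aᵢ > 1, the mode has j-th component (aⱼ − 1)/(Σaᵢ − K).
Here Σaᵢ = 59 and K = 3, so p(blue) = (9 − 1)/(59 − 3) = 8/56 ≈ 0.143.

MAP estimate of p(blue) = 0.143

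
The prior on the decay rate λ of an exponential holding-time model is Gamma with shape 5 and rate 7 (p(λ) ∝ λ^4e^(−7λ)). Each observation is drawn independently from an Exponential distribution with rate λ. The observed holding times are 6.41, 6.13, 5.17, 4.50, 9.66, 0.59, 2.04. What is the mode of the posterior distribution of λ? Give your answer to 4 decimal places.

The Exponential(rate=λ) likelihood is ∝ λ^n e^(−λΣtᵢ). Here n = 7 and Σtᵢ = 6.41 + 6.13 + 5.17 + 4.50 + 9.66 + 0.59 + 2.04 = 34.50.
Posterior ∝ λ^4e^(−7λ) · λ^7e^(−34.50λ) = λ^11e^(−41.50λ), i.e. Gamma(12, 41.50).
Mode = (a−1)/b = 11/41.50 ≈ 0.2651.

λ̂_MAP = 0.2651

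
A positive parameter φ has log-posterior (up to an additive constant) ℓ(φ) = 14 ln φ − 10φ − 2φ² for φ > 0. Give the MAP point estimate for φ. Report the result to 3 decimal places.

φ̂_MAP = 1.000

ℓ'(φ) = 14/φ − 10 − 4φ. Setting this to zero and multiplying by φ: 4φ² + 10φ − 14 = 0.
φ = (−10 + √(10² + 4·4·14)) / (2·4) = (−10 + √324) / 8 = (−10 + 18)/8 = 1.
ℓ''(φ) = −14/φ² − 4 < 0, confirming a maximum.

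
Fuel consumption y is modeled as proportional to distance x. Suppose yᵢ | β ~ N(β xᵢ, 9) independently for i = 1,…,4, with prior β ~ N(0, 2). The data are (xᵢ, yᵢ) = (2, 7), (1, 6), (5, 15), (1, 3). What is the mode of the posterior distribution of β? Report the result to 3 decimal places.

β̂_MAP = 2.761

log p(β | y) = −Σ(yᵢ − βxᵢ)²/(2·9) − β²/(2·2) + const.
Setting the derivative to zero: Σxᵢ(yᵢ − βxᵢ)/9 − β/2 = 0, so β = Σxᵢyᵢ / (Σxᵢ² + σ²/τ²).
Σxᵢyᵢ = 2·7 + 1·6 + 5·15 + 1·3 = 98; Σxᵢ² = 31; σ²/τ² = 4.5.
β̂_MAP = 98 / (31 + 4.5) = 98/35.5 ≈ 2.761.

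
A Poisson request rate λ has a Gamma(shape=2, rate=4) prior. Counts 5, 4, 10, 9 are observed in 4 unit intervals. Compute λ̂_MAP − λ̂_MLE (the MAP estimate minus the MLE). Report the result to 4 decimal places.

MAP − MLE = -3.3750

Σxᵢ = 28. Posterior is Gamma(30, 8); MAP = (30−1)/8 = 29/8 ≈ 3.62500.
MLE = x̄ = 28/4 ≈ 7.00000.
Difference = 29/8 − 28/4 = -27/8 ≈ -3.3750.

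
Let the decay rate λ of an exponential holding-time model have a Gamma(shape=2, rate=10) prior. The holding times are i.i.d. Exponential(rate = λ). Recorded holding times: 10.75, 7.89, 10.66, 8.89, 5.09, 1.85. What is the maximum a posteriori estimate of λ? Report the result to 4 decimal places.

The Exponential(rate=λ) likelihood is ∝ λ^n e^(−λΣtᵢ). Here n = 6 and Σtᵢ = 10.75 + 7.89 + 10.66 + 8.89 + 5.09 + 1.85 = 45.13.
Posterior ∝ λe^(−10λ) · λ^6e^(−45.13λ) = λ^7e^(−55.13λ), i.e. Gamma(8, 55.13).
Mode = (a−1)/b = 7/55.13 ≈ 0.1270.

λ̂_MAP = 0.1270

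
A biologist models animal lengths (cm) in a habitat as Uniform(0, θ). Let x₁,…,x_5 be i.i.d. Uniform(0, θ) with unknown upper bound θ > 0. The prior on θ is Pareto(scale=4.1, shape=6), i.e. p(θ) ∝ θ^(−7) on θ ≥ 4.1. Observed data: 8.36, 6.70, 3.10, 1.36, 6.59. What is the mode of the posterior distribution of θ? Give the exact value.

The Uniform(0, θ) likelihood is θ^(−n) for θ ≥ max(xᵢ), zero otherwise. Here max(xᵢ) = 8.36.
Posterior ∝ θ^(−7) · θ^(−5) = θ^(−12) on θ ≥ max(4.1, 8.36) = 8.36.
This density is strictly decreasing in θ, so the posterior mode lies at the lower boundary of the support.

θ̂_MAP = 8.36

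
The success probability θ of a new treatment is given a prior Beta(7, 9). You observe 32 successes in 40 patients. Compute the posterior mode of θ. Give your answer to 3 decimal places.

Prior: Beta(7, 9).
Data: 32 successes in 40 trials. The binomial likelihood contributes θ^32(1−θ)^8, so the posterior is Beta(7+32, 9+8) = Beta(39, 17).
For Beta(a, b) with a, b > 1 the mode is (a−1)/(a+b−2) = 38/54 ≈ 0.704.

θ̂_MAP = 0.704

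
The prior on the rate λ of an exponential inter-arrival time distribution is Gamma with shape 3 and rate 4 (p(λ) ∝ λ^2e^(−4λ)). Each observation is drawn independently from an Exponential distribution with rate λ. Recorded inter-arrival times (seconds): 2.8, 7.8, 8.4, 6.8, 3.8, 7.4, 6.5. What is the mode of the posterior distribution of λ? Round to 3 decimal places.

The Exponential(rate=λ) likelihood is ∝ λ^n e^(−λΣtᵢ). Here n = 7 and Σtᵢ = 2.8 + 7.8 + 8.4 + 6.8 + 3.8 + 7.4 + 6.5 = 43.5.
Posterior ∝ λ^2e^(−4λ) · λ^7e^(−43.5λ) = λ^9e^(−47.5λ), i.e. Gamma(10, 47.5).
Mode = (a−1)/b = 9/47.5 ≈ 0.189.

λ̂_MAP = 0.189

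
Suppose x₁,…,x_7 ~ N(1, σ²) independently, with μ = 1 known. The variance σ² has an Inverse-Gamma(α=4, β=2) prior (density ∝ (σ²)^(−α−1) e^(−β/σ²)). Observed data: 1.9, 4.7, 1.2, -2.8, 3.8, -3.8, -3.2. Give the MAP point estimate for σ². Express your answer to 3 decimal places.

Sum of squared deviations about the known mean: SS = (1.9−1)² + (4.7−1)² + (1.2−1)² + (-2.8−1)² + (3.8−1)² + (-3.8−1)² + (-3.2−1)² = 77.5.
The Normal likelihood contributes (σ²)^(−n/2) exp(−SS/(2σ²)), so the posterior is Inverse-Gamma(α + n/2, β + SS/2) = Inverse-Gamma(7.5, 40.75).
The mode of Inverse-Gamma(a, b) is b/(a+1) = 40.75/8.5 ≈ 4.794.

σ̂²_MAP = 4.794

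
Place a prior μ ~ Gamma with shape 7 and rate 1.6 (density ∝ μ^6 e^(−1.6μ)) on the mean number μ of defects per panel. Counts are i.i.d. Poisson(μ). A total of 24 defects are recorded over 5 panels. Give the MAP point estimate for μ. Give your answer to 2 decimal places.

Σxᵢ = 24, n = 5.
Posterior ∝ μ^6e^(−1.6μ) · μ^24e^(−5μ) = μ^30e^(−6.6μ), i.e. Gamma(shape=31, rate=6.6).
The mode of a Gamma(a, b) with a ≥ 1 (shape–rate) is (a−1)/b = 30/6.6 ≈ 4.55.

μ̂_MAP = 4.55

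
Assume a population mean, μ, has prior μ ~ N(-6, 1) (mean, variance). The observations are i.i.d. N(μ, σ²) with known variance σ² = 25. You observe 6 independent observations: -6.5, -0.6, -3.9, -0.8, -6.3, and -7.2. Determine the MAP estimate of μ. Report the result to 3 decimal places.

n = 6; x̄ = ((-6.5) + (-0.6) + (-3.9) + (-0.8) + (-6.3) + (-7.2))/6 = -25.3/6 = -253/60 ≈ -4.2167.
For a Normal prior and Normal likelihood with known variance, the posterior is Normal; its mode equals its mean, the precision-weighted average.
Prior precision 1/σ₀² = 1/1 = 1; data precision n/σ² = 6/25 = 0.24.
μ̂ = (1·(-6) + 0.24·(-253/60)) / (1 + 0.24) = (-7.012)/1.24 = -1753/310 ≈ -5.655.

μ̂_MAP = -5.655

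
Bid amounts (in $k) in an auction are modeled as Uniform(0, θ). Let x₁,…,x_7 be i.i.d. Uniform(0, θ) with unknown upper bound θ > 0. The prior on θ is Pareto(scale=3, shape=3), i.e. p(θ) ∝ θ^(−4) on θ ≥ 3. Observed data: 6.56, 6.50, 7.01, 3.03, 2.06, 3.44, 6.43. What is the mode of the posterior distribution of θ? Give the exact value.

The Uniform(0, θ) likelihood is θ^(−n) for θ ≥ max(xᵢ), zero otherwise. Here max(xᵢ) = 7.01.
Posterior ∝ θ^(−4) · θ^(−7) = θ^(−11) on θ ≥ max(3, 7.01) = 7.01.
This density is strictly decreasing in θ, so the posterior mode lies at the lower boundary of the support.

θ̂_MAP = 7.01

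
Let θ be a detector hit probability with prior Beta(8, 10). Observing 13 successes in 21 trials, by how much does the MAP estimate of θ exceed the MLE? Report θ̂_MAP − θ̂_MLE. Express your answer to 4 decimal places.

Posterior is Beta(21, 18); MAP = (21−1)/(39−2) = 20/37 ≈ 0.54054.
MLE ignores the prior: θ̂_MLE = k/n = 13/21 ≈ 0.61905.
Difference = 20/37 − 13/21 = -61/777 ≈ -0.0785.

MAP − MLE = -0.0785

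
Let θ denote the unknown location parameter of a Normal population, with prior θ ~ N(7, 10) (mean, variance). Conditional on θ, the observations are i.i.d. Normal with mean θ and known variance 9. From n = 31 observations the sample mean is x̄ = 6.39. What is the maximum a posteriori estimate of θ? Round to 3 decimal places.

n = 31, x̄ = 6.39.
For a Normal prior and Normal likelihood with known variance, the posterior is Normal; its mode equals its mean, the precision-weighted average.
Prior precision 1/σ₀² = 1/10 = 0.1; data precision n/σ² = 31/9.
θ̂ = (0.1·7 + (31/9)·6.39) / (0.1 + 31/9) = 22.71/(319/90) = 20439/3190 ≈ 6.407.

θ̂_MAP = 6.407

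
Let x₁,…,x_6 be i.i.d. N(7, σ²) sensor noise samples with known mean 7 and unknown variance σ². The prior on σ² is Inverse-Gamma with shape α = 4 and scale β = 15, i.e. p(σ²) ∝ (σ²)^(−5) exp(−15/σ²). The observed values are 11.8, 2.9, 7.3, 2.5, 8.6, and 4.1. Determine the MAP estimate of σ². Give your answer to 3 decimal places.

Sum of squared deviations about the known mean: SS = (11.8−7)² + (2.9−7)² + (7.3−7)² + (2.5−7)² + (8.6−7)² + (4.1−7)² = 71.16.
The Normal likelihood contributes (σ²)^(−n/2) exp(−SS/(2σ²)), so the posterior is Inverse-Gamma(α + n/2, β + SS/2) = Inverse-Gamma(7, 50.58).
The mode of Inverse-Gamma(a, b) is b/(a+1) = 50.58/8 ≈ 6.323.

σ̂²_MAP = 6.323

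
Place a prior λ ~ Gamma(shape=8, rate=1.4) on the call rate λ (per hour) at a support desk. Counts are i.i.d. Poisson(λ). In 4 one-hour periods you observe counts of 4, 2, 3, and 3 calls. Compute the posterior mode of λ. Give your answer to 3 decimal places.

Σxᵢ = 4+2+3+3 = 12, with n = 4.
Posterior ∝ λ^7e^(−1.4λ) · λ^12e^(−4λ) = λ^19e^(−5.4λ), i.e. Gamma(shape=20, rate=5.4).
The mode of a Gamma(a, b) with a ≥ 1 (shape–rate) is (a−1)/b = 19/5.4 ≈ 3.519.

λ̂_MAP = 3.519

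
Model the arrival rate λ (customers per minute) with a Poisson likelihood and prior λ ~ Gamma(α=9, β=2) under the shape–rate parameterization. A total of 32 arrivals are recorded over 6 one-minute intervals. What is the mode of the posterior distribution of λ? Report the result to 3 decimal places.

λ̂_MAP = 5.000

Σxᵢ = 32, n = 6.
Posterior ∝ λ^8e^(−2λ) · λ^32e^(−6λ) = λ^40e^(−8λ), i.e. Gamma(shape=41, rate=8).
The mode of a Gamma(a, b) with a ≥ 1 (shape–rate) is (a−1)/b = 40/8 ≈ 5.000.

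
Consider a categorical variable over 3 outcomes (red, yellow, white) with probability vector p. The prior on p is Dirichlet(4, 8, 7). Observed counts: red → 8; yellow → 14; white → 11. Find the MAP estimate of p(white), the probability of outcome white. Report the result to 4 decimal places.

MAP estimate of p(white) = 0.3469

The posterior is Dirichlet(αᵢ + nᵢ) = Dirichlet(12, 22, 18).
For a Dirichlet(a₁,…,a_K) with all aᵢ > 1, the mode has j-th component (aⱼ − 1)/(Σaᵢ − K).
Here Σaᵢ = 52 and K = 3, so p(white) = (18 − 1)/(52 − 3) = 17/49 ≈ 0.3469.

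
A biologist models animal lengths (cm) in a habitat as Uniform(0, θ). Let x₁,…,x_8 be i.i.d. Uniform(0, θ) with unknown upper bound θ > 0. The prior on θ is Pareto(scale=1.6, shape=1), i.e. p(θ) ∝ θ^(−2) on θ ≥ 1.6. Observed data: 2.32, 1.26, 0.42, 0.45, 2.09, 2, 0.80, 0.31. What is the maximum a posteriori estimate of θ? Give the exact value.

θ̂_MAP = 2.32

The Uniform(0, θ) likelihood is θ^(−n) for θ ≥ max(xᵢ), zero otherwise. Here max(xᵢ) = 2.32.
Posterior ∝ θ^(−2) · θ^(−8) = θ^(−10) on θ ≥ max(1.6, 2.32) = 2.32.
This density is strictly decreasing in θ, so the posterior mode lies at the lower boundary of the support.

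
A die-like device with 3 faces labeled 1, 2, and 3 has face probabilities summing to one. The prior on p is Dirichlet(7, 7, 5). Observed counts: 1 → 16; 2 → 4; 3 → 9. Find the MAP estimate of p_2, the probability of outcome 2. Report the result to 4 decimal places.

MAP estimate: 0.2222

The posterior is Dirichlet(αᵢ + nᵢ) = Dirichlet(23, 11, 14).
For a Dirichlet(a₁,…,a_K) with all aᵢ > 1, the mode has j-th component (aⱼ − 1)/(Σaᵢ − K).
Here Σaᵢ = 48 and K = 3, so p_2 = (11 − 1)/(48 − 3) = 10/45 ≈ 0.2222.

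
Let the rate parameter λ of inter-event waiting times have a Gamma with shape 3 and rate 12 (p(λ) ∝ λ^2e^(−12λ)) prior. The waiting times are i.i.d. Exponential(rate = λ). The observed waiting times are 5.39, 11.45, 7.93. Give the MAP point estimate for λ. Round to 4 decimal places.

λ̂_MAP = 0.1360

The Exponential(rate=λ) likelihood is ∝ λ^n e^(−λΣtᵢ). Here n = 3 and Σtᵢ = 5.39 + 11.45 + 7.93 = 24.77.
Posterior ∝ λ^2e^(−12λ) · λ^3e^(−24.77λ) = λ^5e^(−36.77λ), i.e. Gamma(6, 36.77).
Mode = (a−1)/b = 5/36.77 ≈ 0.1360.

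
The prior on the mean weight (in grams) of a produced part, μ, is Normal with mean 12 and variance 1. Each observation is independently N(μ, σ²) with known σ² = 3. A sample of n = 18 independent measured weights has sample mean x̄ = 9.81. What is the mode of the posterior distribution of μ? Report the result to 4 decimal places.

n = 18, x̄ = 9.81.
For a Normal prior and Normal likelihood with known variance, the posterior is Normal; its mode equals its mean, the precision-weighted average.
Prior precision 1/σ₀² = 1/1 = 1; data precision n/σ² = 18/3 = 6.
μ̂ = (1·12 + 6·9.81) / (1 + 6) = 70.86/7 = 3543/350 ≈ 10.1229.

μ̂_MAP = 10.1229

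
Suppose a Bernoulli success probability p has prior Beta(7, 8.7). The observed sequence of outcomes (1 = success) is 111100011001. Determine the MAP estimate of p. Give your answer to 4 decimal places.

Prior: Beta(7, 8.7).
Data: 7 successes in 12 trials (from the sequence). The binomial likelihood contributes p^7(1−p)^5, so the posterior is Beta(7+7, 8.7+5) = Beta(14, 13.7).
For Beta(a, b) with a, b > 1 the mode is (a−1)/(a+b−2) = 13/25.7 ≈ 0.5058.

p̂_MAP = 0.5058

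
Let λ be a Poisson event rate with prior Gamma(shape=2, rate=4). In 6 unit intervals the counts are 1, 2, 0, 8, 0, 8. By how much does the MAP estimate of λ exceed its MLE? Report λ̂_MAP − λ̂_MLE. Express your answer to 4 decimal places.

Σxᵢ = 19. Posterior is Gamma(21, 10); MAP = (21−1)/10 = 20/10 ≈ 2.00000.
MLE = x̄ = 19/6 ≈ 3.16667.
Difference = 20/10 − 19/6 = -7/6 ≈ -1.1667.

MAP − MLE = -1.1667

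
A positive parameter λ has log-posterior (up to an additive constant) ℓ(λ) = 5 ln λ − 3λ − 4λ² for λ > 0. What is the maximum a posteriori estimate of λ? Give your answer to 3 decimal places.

ℓ'(λ) = 5/λ − 3 − 8λ. Setting this to zero and multiplying by λ: 8λ² + 3λ − 5 = 0.
λ = (−3 + √(3² + 4·8·5)) / (2·8) = (−3 + √169) / 16 = (−3 + 13)/16 = 5/8.
ℓ''(λ) = −5/λ² − 8 < 0, confirming a maximum.

λ̂_MAP = 0.625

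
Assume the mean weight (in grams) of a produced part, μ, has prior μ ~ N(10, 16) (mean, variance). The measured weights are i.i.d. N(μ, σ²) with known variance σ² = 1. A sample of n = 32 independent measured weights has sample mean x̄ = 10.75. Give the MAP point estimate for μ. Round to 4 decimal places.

n = 32, x̄ = 10.75.
For a Normal prior and Normal likelihood with known variance, the posterior is Normal; its mode equals its mean, the precision-weighted average.
Prior precision 1/σ₀² = 1/16 = 0.0625; data precision n/σ² = 32/1 = 32.
μ̂ = (0.0625·10 + 32·10.75) / (0.0625 + 32) = 344.625/32.0625 = 1838/171 ≈ 10.7485.

μ̂_MAP = 10.7485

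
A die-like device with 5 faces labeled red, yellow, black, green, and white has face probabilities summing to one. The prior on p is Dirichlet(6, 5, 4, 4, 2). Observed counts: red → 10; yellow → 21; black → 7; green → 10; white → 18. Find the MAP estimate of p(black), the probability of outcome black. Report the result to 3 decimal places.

The posterior is Dirichlet(αᵢ + nᵢ) = Dirichlet(16, 26, 11, 14, 20).
For a Dirichlet(a₁,…,a_K) with all aᵢ > 1, the mode has j-th component (aⱼ − 1)/(Σaᵢ − K).
Here Σaᵢ = 87 and K = 5, so p(black) = (11 − 1)/(87 − 5) = 10/82 ≈ 0.122.

MAP estimate of p(black) = 0.122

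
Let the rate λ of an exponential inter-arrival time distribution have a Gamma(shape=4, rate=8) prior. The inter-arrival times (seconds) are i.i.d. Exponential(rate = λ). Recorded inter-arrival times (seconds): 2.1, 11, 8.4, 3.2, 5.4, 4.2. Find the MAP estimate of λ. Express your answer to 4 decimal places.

The Exponential(rate=λ) likelihood is ∝ λ^n e^(−λΣtᵢ). Here n = 6 and Σtᵢ = 2.1 + 11 + 8.4 + 3.2 + 5.4 + 4.2 = 34.3.
Posterior ∝ λ^3e^(−8λ) · λ^6e^(−34.3λ) = λ^9e^(−42.3λ), i.e. Gamma(10, 42.3).
Mode = (a−1)/b = 9/42.3 ≈ 0.2128.

λ̂_MAP = 0.2128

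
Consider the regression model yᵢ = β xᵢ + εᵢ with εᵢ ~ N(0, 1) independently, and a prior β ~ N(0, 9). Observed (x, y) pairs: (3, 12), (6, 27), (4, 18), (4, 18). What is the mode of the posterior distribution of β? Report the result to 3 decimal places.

β̂_MAP = 4.435

log p(β | y) = −Σ(yᵢ − βxᵢ)²/(2·1) − β²/(2·9) + const.
Setting the derivative to zero: Σxᵢ(yᵢ − βxᵢ)/1 − β/9 = 0, so β = Σxᵢyᵢ / (Σxᵢ² + σ²/τ²).
Σxᵢyᵢ = 3·12 + 6·27 + 4·18 + 4·18 = 342; Σxᵢ² = 77; σ²/τ² = 1/9.
β̂_MAP = 342 / (77 + 1/9) = 342/(694/9) = 1539/347 ≈ 4.435.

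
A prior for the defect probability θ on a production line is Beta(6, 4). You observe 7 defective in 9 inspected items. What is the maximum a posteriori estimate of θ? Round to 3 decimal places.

Prior: Beta(6, 4).
Data: 7 successes in 9 trials. The binomial likelihood contributes θ^7(1−θ)^2, so the posterior is Beta(6+7, 4+2) = Beta(13, 6).
For Beta(a, b) with a, b > 1 the mode is (a−1)/(a+b−2) = 12/17 ≈ 0.706.

θ̂_MAP = 0.706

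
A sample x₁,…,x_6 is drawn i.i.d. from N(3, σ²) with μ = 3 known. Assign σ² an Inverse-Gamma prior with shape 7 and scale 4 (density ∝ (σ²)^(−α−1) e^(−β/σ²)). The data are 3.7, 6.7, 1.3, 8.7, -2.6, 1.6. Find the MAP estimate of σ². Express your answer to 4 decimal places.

Sum of squared deviations about the known mean: SS = (3.7−3)² + (6.7−3)² + (1.3−3)² + (8.7−3)² + (-2.6−3)² + (1.6−3)² = 82.88.
The Normal likelihood contributes (σ²)^(−n/2) exp(−SS/(2σ²)), so the posterior is Inverse-Gamma(α + n/2, β + SS/2) = Inverse-Gamma(10, 45.44).
The mode of Inverse-Gamma(a, b) is b/(a+1) = 45.44/11 ≈ 4.1309.

σ̂²_MAP = 4.1309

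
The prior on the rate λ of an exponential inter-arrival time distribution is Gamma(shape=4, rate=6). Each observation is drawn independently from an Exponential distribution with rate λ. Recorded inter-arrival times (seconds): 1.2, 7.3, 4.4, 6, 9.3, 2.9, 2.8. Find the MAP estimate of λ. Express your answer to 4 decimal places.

The Exponential(rate=λ) likelihood is ∝ λ^n e^(−λΣtᵢ). Here n = 7 and Σtᵢ = 1.2 + 7.3 + 4.4 + 6 + 9.3 + 2.9 + 2.8 = 33.9.
Posterior ∝ λ^3e^(−6λ) · λ^7e^(−33.9λ) = λ^10e^(−39.9λ), i.e. Gamma(11, 39.9).
Mode = (a−1)/b = 10/39.9 ≈ 0.2506.

λ̂_MAP = 0.2506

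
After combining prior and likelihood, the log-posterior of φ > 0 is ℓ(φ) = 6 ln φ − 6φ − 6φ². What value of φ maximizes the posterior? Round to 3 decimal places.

ℓ'(φ) = 6/φ − 6 − 12φ. Setting this to zero and multiplying by φ: 12φ² + 6φ − 6 = 0.
φ = (−6 + √(6² + 4·12·6)) / (2·12) = (−6 + √324) / 24 = (−6 + 18)/24 = 1/2.
ℓ''(φ) = −6/φ² − 12 < 0, confirming a maximum.

φ̂_MAP = 0.500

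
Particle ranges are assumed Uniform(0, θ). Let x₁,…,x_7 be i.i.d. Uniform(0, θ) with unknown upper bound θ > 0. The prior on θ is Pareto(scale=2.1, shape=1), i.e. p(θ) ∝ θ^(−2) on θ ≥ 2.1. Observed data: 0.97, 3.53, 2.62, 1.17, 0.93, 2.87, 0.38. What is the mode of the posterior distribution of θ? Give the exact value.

The Uniform(0, θ) likelihood is θ^(−n) for θ ≥ max(xᵢ), zero otherwise. Here max(xᵢ) = 3.53.
Posterior ∝ θ^(−2) · θ^(−7) = θ^(−9) on θ ≥ max(2.1, 3.53) = 3.53.
This density is strictly decreasing in θ, so the posterior mode lies at the lower boundary of the support.

θ̂_MAP = 3.53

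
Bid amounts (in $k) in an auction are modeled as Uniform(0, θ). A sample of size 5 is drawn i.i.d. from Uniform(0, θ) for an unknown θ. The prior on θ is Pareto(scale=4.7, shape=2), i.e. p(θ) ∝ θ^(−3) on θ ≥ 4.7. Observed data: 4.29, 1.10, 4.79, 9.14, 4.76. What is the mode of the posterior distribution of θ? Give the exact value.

θ̂_MAP = 9.14

The Uniform(0, θ) likelihood is θ^(−n) for θ ≥ max(xᵢ), zero otherwise. Here max(xᵢ) = 9.14.
Posterior ∝ θ^(−3) · θ^(−5) = θ^(−8) on θ ≥ max(4.7, 9.14) = 9.14.
This density is strictly decreasing in θ, so the posterior mode lies at the lower boundary of the support.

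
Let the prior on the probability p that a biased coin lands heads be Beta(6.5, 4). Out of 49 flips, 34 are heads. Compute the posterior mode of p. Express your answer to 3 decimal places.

p̂_MAP = 0.687

Prior: Beta(6.5, 4).
Data: 34 successes in 49 trials. The binomial likelihood contributes p^34(1−p)^15, so the posterior is Beta(6.5+34, 4+15) = Beta(40.5, 19).
For Beta(a, b) with a, b > 1 the mode is (a−1)/(a+b−2) = 39.5/57.5 ≈ 0.687.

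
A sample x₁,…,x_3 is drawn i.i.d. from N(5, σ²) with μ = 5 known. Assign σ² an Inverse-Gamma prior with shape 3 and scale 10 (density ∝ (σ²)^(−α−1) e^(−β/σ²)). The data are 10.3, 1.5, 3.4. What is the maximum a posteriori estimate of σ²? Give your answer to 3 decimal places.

σ̂²_MAP = 5.718

Sum of squared deviations about the known mean: SS = (10.3−5)² + (1.5−5)² + (3.4−5)² = 42.9.
The Normal likelihood contributes (σ²)^(−n/2) exp(−SS/(2σ²)), so the posterior is Inverse-Gamma(α + n/2, β + SS/2) = Inverse-Gamma(4.5, 31.45).
The mode of Inverse-Gamma(a, b) is b/(a+1) = 31.45/5.5 ≈ 5.718.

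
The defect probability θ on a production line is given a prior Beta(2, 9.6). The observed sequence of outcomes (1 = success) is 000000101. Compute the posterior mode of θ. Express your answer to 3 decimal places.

Prior: Beta(2, 9.6).
Data: 2 successes in 9 trials (from the sequence). The binomial likelihood contributes θ^2(1−θ)^7, so the posterior is Beta(2+2, 9.6+7) = Beta(4, 16.6).
For Beta(a, b) with a, b > 1 the mode is (a−1)/(a+b−2) = 3/18.6 ≈ 0.161.

θ̂_MAP = 0.161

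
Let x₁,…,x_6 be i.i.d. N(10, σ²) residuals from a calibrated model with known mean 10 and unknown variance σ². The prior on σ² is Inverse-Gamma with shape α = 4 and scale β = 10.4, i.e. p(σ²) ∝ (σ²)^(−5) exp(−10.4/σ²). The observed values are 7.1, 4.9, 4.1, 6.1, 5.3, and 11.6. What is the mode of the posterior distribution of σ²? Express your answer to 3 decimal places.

σ̂²_MAP = 8.118

Sum of squared deviations about the known mean: SS = (7.1−10)² + (4.9−10)² + (4.1−10)² + (6.1−10)² + (5.3−10)² + (11.6−10)² = 109.09.
The Normal likelihood contributes (σ²)^(−n/2) exp(−SS/(2σ²)), so the posterior is Inverse-Gamma(α + n/2, β + SS/2) = Inverse-Gamma(7, 64.945).
The mode of Inverse-Gamma(a, b) is b/(a+1) = 64.945/8 ≈ 8.118.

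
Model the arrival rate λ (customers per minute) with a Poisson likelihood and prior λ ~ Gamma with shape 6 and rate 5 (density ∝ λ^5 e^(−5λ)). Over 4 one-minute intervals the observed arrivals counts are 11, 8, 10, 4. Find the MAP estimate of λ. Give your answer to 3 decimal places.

Σxᵢ = 11+8+10+4 = 33, with n = 4.
Posterior ∝ λ^5e^(−5λ) · λ^33e^(−4λ) = λ^38e^(−9λ), i.e. Gamma(shape=39, rate=9).
The mode of a Gamma(a, b) with a ≥ 1 (shape–rate) is (a−1)/b = 38/9 ≈ 4.222.

λ̂_MAP = 4.222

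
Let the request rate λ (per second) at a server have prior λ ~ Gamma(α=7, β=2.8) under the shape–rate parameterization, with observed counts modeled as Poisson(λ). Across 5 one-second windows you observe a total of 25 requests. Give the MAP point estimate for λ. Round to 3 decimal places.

λ̂_MAP = 3.974

Σxᵢ = 25, n = 5.
Posterior ∝ λ^6e^(−2.8λ) · λ^25e^(−5λ) = λ^31e^(−7.8λ), i.e. Gamma(shape=32, rate=7.8).
The mode of a Gamma(a, b) with a ≥ 1 (shape–rate) is (a−1)/b = 31/7.8 ≈ 3.974.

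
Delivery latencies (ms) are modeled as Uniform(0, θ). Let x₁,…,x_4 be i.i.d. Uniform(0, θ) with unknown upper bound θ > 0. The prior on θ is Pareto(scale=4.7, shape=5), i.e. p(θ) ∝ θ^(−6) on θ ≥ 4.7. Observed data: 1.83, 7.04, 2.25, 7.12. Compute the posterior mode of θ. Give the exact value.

The Uniform(0, θ) likelihood is θ^(−n) for θ ≥ max(xᵢ), zero otherwise. Here max(xᵢ) = 7.12.
Posterior ∝ θ^(−6) · θ^(−4) = θ^(−10) on θ ≥ max(4.7, 7.12) = 7.12.
This density is strictly decreasing in θ, so the posterior mode lies at the lower boundary of the support.

θ̂_MAP = 7.12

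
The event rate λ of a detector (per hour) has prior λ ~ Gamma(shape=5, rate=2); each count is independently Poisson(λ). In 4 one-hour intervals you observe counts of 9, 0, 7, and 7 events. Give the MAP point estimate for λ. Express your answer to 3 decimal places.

Σxᵢ = 9+0+7+7 = 23, with n = 4.
Posterior ∝ λ^4e^(−2λ) · λ^23e^(−4λ) = λ^27e^(−6λ), i.e. Gamma(shape=28, rate=6).
The mode of a Gamma(a, b) with a ≥ 1 (shape–rate) is (a−1)/b = 27/6 ≈ 4.500.

λ̂_MAP = 4.500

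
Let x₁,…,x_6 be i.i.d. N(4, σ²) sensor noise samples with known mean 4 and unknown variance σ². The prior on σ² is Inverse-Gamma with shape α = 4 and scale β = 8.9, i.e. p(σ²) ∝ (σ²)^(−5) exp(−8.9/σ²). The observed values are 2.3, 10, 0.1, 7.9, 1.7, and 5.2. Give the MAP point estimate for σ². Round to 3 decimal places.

σ̂²_MAP = 5.865

Sum of squared deviations about the known mean: SS = (2.3−4)² + (10−4)² + (0.1−4)² + (7.9−4)² + (1.7−4)² + (5.2−4)² = 76.04.
The Normal likelihood contributes (σ²)^(−n/2) exp(−SS/(2σ²)), so the posterior is Inverse-Gamma(α + n/2, β + SS/2) = Inverse-Gamma(7, 46.92).
The mode of Inverse-Gamma(a, b) is b/(a+1) = 46.92/8 ≈ 5.865.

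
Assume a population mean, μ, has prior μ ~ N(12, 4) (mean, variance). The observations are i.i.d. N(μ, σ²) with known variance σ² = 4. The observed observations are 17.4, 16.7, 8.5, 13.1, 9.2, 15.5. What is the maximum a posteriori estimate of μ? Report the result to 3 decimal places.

μ̂_MAP = 13.200

n = 6; x̄ = (17.4 + 16.7 + 8.5 + 13.1 + 9.2 + 15.5)/6 = 80.4/6 = 13.4.
For a Normal prior and Normal likelihood with known variance, the posterior is Normal; its mode equals its mean, the precision-weighted average.
Prior precision 1/σ₀² = 1/4 = 0.25; data precision n/σ² = 6/4 = 1.5.
μ̂ = (0.25·12 + 1.5·13.4) / (0.25 + 1.5) = 23.1/1.75 = 13.200.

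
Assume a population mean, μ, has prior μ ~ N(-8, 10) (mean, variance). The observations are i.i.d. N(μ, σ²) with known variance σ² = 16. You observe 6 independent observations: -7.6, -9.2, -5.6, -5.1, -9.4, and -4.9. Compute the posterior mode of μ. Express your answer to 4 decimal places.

μ̂_MAP = -7.1842

n = 6; x̄ = ((-7.6) + (-9.2) + (-5.6) + (-5.1) + (-9.4) + (-4.9))/6 = -41.8/6 = -209/30 ≈ -6.9667.
For a Normal prior and Normal likelihood with known variance, the posterior is Normal; its mode equals its mean, the precision-weighted average.
Prior precision 1/σ₀² = 1/10 = 0.1; data precision n/σ² = 6/16 = 0.375.
μ̂ = (0.1·(-8) + 0.375·(-209/30)) / (0.1 + 0.375) = (-3.4125)/0.475 = -273/38 ≈ -7.1842.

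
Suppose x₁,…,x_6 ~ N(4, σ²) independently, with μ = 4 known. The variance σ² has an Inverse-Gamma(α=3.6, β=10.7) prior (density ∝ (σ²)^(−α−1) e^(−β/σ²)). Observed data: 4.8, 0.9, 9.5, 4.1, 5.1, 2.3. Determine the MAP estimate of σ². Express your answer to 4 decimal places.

σ̂²_MAP = 4.3428

Sum of squared deviations about the known mean: SS = (4.8−4)² + (0.9−4)² + (9.5−4)² + (4.1−4)² + (5.1−4)² + (2.3−4)² = 44.61.
The Normal likelihood contributes (σ²)^(−n/2) exp(−SS/(2σ²)), so the posterior is Inverse-Gamma(α + n/2, β + SS/2) = Inverse-Gamma(6.6, 33.005).
The mode of Inverse-Gamma(a, b) is b/(a+1) = 33.005/7.6 ≈ 4.3428.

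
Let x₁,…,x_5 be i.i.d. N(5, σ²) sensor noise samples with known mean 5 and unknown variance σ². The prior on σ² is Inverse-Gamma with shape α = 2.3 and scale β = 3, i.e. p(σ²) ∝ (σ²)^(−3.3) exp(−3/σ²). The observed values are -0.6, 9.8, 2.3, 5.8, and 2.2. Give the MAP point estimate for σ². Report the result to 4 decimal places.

Sum of squared deviations about the known mean: SS = (-0.6−5)² + (9.8−5)² + (2.3−5)² + (5.8−5)² + (2.2−5)² = 70.17.
The Normal likelihood contributes (σ²)^(−n/2) exp(−SS/(2σ²)), so the posterior is Inverse-Gamma(α + n/2, β + SS/2) = Inverse-Gamma(4.8, 38.085).
The mode of Inverse-Gamma(a, b) is b/(a+1) = 38.085/5.8 ≈ 6.5664.

σ̂²_MAP = 6.5664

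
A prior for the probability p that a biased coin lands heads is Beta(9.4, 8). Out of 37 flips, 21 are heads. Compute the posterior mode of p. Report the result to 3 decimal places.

Prior: Beta(9.4, 8).
Data: 21 successes in 37 trials. The binomial likelihood contributes p^21(1−p)^16, so the posterior is Beta(9.4+21, 8+16) = Beta(30.4, 24).
For Beta(a, b) with a, b > 1 the mode is (a−1)/(a+b−2) = 29.4/52.4 ≈ 0.561.

p̂_MAP = 0.561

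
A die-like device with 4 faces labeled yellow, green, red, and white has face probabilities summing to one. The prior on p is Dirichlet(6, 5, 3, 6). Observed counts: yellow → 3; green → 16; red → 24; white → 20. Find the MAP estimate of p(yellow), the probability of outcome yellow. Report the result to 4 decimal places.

MAP estimate of p(yellow) = 0.1013

The posterior is Dirichlet(αᵢ + nᵢ) = Dirichlet(9, 21, 27, 26).
For a Dirichlet(a₁,…,a_K) with all aᵢ > 1, the mode has j-th component (aⱼ − 1)/(Σaᵢ − K).
Here Σaᵢ = 83 and K = 4, so p(yellow) = (9 − 1)/(83 − 4) = 8/79 ≈ 0.1013.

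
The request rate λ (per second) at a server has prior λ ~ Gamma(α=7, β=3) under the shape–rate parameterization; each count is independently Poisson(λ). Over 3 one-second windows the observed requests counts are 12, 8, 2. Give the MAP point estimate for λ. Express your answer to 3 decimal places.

λ̂_MAP = 4.667

Σxᵢ = 12+8+2 = 22, with n = 3.
Posterior ∝ λ^6e^(−3λ) · λ^22e^(−3λ) = λ^28e^(−6λ), i.e. Gamma(shape=29, rate=6).
The mode of a Gamma(a, b) with a ≥ 1 (shape–rate) is (a−1)/b = 28/6 ≈ 4.667.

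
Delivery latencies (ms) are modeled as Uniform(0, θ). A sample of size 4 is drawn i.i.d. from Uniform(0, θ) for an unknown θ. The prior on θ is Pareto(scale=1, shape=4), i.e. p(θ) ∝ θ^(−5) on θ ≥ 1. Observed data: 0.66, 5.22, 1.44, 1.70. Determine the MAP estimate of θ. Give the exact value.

The Uniform(0, θ) likelihood is θ^(−n) for θ ≥ max(xᵢ), zero otherwise. Here max(xᵢ) = 5.22.
Posterior ∝ θ^(−5) · θ^(−4) = θ^(−9) on θ ≥ max(1, 5.22) = 5.22.
This density is strictly decreasing in θ, so the posterior mode lies at the lower boundary of the support.

θ̂_MAP = 5.22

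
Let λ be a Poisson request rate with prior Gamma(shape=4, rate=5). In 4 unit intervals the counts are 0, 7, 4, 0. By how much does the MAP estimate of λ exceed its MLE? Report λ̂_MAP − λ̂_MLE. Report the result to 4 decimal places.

Σxᵢ = 11. Posterior is Gamma(15, 9); MAP = (15−1)/9 = 14/9 ≈ 1.55556.
MLE = x̄ = 11/4 ≈ 2.75000.
Difference = 14/9 − 11/4 = -43/36 ≈ -1.1944.

MAP − MLE = -1.1944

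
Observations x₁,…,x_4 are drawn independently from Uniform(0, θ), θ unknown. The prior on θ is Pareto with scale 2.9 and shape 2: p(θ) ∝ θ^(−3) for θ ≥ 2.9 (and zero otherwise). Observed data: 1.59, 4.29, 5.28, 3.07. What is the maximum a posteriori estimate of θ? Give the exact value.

The Uniform(0, θ) likelihood is θ^(−n) for θ ≥ max(xᵢ), zero otherwise. Here max(xᵢ) = 5.28.
Posterior ∝ θ^(−3) · θ^(−4) = θ^(−7) on θ ≥ max(2.9, 5.28) = 5.28.
This density is strictly decreasing in θ, so the posterior mode lies at the lower boundary of the support.

θ̂_MAP = 5.28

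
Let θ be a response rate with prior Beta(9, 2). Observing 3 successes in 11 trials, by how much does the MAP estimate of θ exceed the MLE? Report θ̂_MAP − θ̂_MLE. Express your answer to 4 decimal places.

MAP − MLE = 0.2773

Posterior is Beta(12, 10); MAP = (12−1)/(22−2) = 11/20 ≈ 0.55000.
MLE ignores the prior: θ̂_MLE = k/n = 3/11 ≈ 0.27273.
Difference = 11/20 − 3/11 = 61/220 ≈ 0.2773.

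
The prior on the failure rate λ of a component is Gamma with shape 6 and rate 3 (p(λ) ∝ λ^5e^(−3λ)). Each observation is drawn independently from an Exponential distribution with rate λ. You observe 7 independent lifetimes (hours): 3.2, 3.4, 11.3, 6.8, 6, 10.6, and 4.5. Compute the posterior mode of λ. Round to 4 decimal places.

λ̂_MAP = 0.2459

The Exponential(rate=λ) likelihood is ∝ λ^n e^(−λΣtᵢ). Here n = 7 and Σtᵢ = 3.2 + 3.4 + 11.3 + 6.8 + 6 + 10.6 + 4.5 = 45.8.
Posterior ∝ λ^5e^(−3λ) · λ^7e^(−45.8λ) = λ^12e^(−48.8λ), i.e. Gamma(13, 48.8).
Mode = (a−1)/b = 12/48.8 ≈ 0.2459.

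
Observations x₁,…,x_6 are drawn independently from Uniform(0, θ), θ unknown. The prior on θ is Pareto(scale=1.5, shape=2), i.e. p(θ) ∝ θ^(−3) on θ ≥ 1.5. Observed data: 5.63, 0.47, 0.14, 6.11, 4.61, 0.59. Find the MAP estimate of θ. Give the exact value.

θ̂_MAP = 6.11

The Uniform(0, θ) likelihood is θ^(−n) for θ ≥ max(xᵢ), zero otherwise. Here max(xᵢ) = 6.11.
Posterior ∝ θ^(−3) · θ^(−6) = θ^(−9) on θ ≥ max(1.5, 6.11) = 6.11.
This density is strictly decreasing in θ, so the posterior mode lies at the lower boundary of the support.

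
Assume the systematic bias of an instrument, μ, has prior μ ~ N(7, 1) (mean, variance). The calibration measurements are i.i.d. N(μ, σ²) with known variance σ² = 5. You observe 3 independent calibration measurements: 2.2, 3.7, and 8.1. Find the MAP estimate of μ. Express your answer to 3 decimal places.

μ̂_MAP = 6.125

n = 3; x̄ = (2.2 + 3.7 + 8.1)/3 = 14/3 = 14/3 ≈ 4.6667.
For a Normal prior and Normal likelihood with known variance, the posterior is Normal; its mode equals its mean, the precision-weighted average.
Prior precision 1/σ₀² = 1/1 = 1; data precision n/σ² = 3/5 = 0.6.
μ̂ = (1·7 + 0.6·(14/3)) / (1 + 0.6) = 9.8/1.6 = 6.125.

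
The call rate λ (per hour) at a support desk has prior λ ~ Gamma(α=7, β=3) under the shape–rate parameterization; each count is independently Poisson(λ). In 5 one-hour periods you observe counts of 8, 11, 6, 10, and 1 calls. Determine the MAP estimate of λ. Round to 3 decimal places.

Σxᵢ = 8+11+6+10+1 = 36, with n = 5.
Posterior ∝ λ^6e^(−3λ) · λ^36e^(−5λ) = λ^42e^(−8λ), i.e. Gamma(shape=43, rate=8).
The mode of a Gamma(a, b) with a ≥ 1 (shape–rate) is (a−1)/b = 42/8 ≈ 5.250.

λ̂_MAP = 5.250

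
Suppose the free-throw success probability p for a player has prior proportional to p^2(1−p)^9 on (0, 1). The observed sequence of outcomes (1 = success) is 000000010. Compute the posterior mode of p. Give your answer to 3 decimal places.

p̂_MAP = 0.150

The prior density ∝ p^2(1−p)^9 is the kernel of Beta(3, 10).
Data: 1 success in 9 trials (from the sequence). The binomial likelihood contributes p(1−p)^8, so the posterior is Beta(3+1, 10+8) = Beta(4, 18).
For Beta(a, b) with a, b > 1 the mode is (a−1)/(a+b−2) = 3/20 ≈ 0.150.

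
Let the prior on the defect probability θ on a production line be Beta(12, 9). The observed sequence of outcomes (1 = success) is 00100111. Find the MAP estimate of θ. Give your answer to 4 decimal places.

Prior: Beta(12, 9).
Data: 4 successes in 8 trials (from the sequence). The binomial likelihood contributes θ^4(1−θ)^4, so the posterior is Beta(12+4, 9+4) = Beta(16, 13).
For Beta(a, b) with a, b > 1 the mode is (a−1)/(a+b−2) = 15/27 ≈ 0.5556.

θ̂_MAP = 0.5556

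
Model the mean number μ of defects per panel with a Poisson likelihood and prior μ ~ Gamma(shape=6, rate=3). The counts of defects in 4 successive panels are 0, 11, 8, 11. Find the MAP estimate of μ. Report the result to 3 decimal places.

μ̂_MAP = 5.000

Σxᵢ = 0+11+8+11 = 30, with n = 4.
Posterior ∝ μ^5e^(−3μ) · μ^30e^(−4μ) = μ^35e^(−7μ), i.e. Gamma(shape=36, rate=7).
The mode of a Gamma(a, b) with a ≥ 1 (shape–rate) is (a−1)/b = 35/7 ≈ 5.000.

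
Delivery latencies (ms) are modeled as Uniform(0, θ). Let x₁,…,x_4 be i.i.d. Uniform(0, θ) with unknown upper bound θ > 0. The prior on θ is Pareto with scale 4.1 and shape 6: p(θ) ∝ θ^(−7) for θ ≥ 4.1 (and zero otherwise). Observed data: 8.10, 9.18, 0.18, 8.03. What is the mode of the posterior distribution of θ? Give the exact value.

The Uniform(0, θ) likelihood is θ^(−n) for θ ≥ max(xᵢ), zero otherwise. Here max(xᵢ) = 9.18.
Posterior ∝ θ^(−7) · θ^(−4) = θ^(−11) on θ ≥ max(4.1, 9.18) = 9.18.
This density is strictly decreasing in θ, so the posterior mode lies at the lower boundary of the support.

θ̂_MAP = 9.18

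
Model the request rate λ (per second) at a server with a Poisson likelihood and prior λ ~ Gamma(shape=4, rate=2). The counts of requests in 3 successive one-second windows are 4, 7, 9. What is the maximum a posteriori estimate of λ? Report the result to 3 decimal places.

λ̂_MAP = 4.600

Σxᵢ = 4+7+9 = 20, with n = 3.
Posterior ∝ λ^3e^(−2λ) · λ^20e^(−3λ) = λ^23e^(−5λ), i.e. Gamma(shape=24, rate=5).
The mode of a Gamma(a, b) with a ≥ 1 (shape–rate) is (a−1)/b = 23/5 ≈ 4.600.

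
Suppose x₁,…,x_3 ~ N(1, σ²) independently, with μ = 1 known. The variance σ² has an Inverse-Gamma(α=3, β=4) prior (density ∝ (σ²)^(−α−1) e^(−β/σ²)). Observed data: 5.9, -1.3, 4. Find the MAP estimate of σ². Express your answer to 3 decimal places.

σ̂²_MAP = 4.209

Sum of squared deviations about the known mean: SS = (5.9−1)² + (-1.3−1)² + (4−1)² = 38.3.
The Normal likelihood contributes (σ²)^(−n/2) exp(−SS/(2σ²)), so the posterior is Inverse-Gamma(α + n/2, β + SS/2) = Inverse-Gamma(4.5, 23.15).
The mode of Inverse-Gamma(a, b) is b/(a+1) = 23.15/5.5 ≈ 4.209.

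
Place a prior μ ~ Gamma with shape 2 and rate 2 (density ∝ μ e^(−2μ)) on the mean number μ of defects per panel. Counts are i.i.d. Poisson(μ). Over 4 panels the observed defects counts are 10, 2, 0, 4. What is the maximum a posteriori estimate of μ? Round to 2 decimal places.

μ̂_MAP = 2.83

Σxᵢ = 10+2+0+4 = 16, with n = 4.
Posterior ∝ μe^(−2μ) · μ^16e^(−4μ) = μ^17e^(−6μ), i.e. Gamma(shape=18, rate=6).
The mode of a Gamma(a, b) with a ≥ 1 (shape–rate) is (a−1)/b = 17/6 ≈ 2.83.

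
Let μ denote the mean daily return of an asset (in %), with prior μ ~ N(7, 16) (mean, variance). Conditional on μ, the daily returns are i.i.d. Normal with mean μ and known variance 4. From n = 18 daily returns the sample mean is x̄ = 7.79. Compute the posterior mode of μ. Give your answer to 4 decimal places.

n = 18, x̄ = 7.79.
For a Normal prior and Normal likelihood with known variance, the posterior is Normal; its mode equals its mean, the precision-weighted average.
Prior precision 1/σ₀² = 1/16 = 0.0625; data precision n/σ² = 18/4 = 4.5.
μ̂ = (0.0625·7 + 4.5·7.79) / (0.0625 + 4.5) = 35.4925/4.5625 = 14197/1825 ≈ 7.7792.

μ̂_MAP = 7.7792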